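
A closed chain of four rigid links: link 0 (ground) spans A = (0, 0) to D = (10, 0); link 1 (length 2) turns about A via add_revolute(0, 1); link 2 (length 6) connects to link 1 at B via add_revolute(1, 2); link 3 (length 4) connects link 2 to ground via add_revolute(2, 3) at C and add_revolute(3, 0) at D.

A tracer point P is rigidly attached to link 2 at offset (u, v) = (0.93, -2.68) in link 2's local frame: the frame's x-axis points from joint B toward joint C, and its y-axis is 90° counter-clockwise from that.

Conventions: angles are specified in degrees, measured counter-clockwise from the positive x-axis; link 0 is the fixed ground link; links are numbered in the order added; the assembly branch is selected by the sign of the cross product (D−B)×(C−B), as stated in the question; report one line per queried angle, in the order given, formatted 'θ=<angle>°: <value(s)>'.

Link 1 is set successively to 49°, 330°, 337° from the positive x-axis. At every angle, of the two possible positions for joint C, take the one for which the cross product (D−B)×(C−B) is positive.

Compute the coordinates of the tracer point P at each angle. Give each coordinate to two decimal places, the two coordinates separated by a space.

A=(0,0), D=(10.00,0)
θ=49°: B = A + 2.00·(cos49°, sin49°) = (1.3121, 1.5094)
θ=49°: |BD| = 8.8180
θ=49°: circle(B,6.00) ∩ circle(D,4.00): a=5.5431, h=2.2966
θ=49°:   candidates: C₊=(7.1665,2.8233) cross=20.252; C₋=(6.3802,-1.7021) cross=-20.252
θ=49°:   branch + wants cross > 0 → take C=(7.1665,2.8233) (cross=20.252)
θ=49°: ex = (C−B)/|BC| = (0.9757,0.2190); ey = (-0.2190,0.9757)
θ=49°: P = B + 0.93·ex + -2.68·ey = (2.8064,-0.9019)
θ=330°: B = A + 2.00·(cos330°, sin330°) = (1.7321, -1.0000)
θ=330°: |BD| = 8.3282
θ=330°: circle(B,6.00) ∩ circle(D,4.00): a=5.3648, h=2.6867
θ=330°:   candidates: C₊=(6.7355,2.3115) cross=22.376; C₋=(7.3807,-3.0231) cross=-22.376
θ=330°:   branch + wants cross > 0 → take C=(6.7355,2.3115) (cross=22.376)
θ=330°: ex = (C−B)/|BC| = (0.8339,0.5519); ey = (-0.5519,0.8339)
θ=330°: P = B + 0.93·ex + -2.68·ey = (3.9867,-2.7216)
θ=337°: B = A + 2.00·(cos337°, sin337°) = (1.8410, -0.7815)
θ=337°: |BD| = 8.1963
θ=337°: circle(B,6.00) ∩ circle(D,4.00): a=5.3182, h=2.7779
θ=337°:   candidates: C₊=(6.8702,2.4908) cross=22.768; C₋=(7.3999,-3.0396) cross=-22.768
θ=337°:   branch + wants cross > 0 → take C=(6.8702,2.4908) (cross=22.768)
θ=337°: ex = (C−B)/|BC| = (0.8382,0.5454); ey = (-0.5454,0.8382)
θ=337°: P = B + 0.93·ex + -2.68·ey = (4.0821,-2.5206)

θ=49°: 2.81 -0.90
θ=330°: 3.99 -2.72
θ=337°: 4.08 -2.52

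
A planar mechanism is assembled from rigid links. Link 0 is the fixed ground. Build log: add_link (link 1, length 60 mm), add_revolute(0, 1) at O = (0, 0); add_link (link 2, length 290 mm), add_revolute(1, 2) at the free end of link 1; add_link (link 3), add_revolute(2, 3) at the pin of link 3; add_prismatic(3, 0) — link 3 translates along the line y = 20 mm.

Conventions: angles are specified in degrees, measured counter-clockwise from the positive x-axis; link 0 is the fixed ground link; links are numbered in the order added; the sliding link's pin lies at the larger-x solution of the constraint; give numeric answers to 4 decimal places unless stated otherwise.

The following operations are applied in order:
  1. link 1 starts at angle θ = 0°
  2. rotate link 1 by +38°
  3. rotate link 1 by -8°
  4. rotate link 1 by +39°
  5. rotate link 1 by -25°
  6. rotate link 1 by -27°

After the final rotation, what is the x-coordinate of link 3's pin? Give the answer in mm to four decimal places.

geometry: r = 60 mm, L = 290 mm, e = 20 mm; θ starts at 0°
rotate link 1 by +38°: θ ← 0° +38° = 38°
rotate link 1 by -8°: θ ← 38° -8° = 30°
rotate link 1 by +39°: θ ← 30° +39° = 69°
rotate link 1 by -25°: θ ← 69° -25° = 44°
rotate link 1 by -27°: θ ← 44° -27° = 17°
crank pin P = (r cos θ, r sin θ) = (57.378285, 17.542302)
h = r sin θ − e = 17.542302 − 20 = -2.457698
x = r cos θ + √(L² − h²) = 57.378285 + 289.989586 = 347.367871

347.3679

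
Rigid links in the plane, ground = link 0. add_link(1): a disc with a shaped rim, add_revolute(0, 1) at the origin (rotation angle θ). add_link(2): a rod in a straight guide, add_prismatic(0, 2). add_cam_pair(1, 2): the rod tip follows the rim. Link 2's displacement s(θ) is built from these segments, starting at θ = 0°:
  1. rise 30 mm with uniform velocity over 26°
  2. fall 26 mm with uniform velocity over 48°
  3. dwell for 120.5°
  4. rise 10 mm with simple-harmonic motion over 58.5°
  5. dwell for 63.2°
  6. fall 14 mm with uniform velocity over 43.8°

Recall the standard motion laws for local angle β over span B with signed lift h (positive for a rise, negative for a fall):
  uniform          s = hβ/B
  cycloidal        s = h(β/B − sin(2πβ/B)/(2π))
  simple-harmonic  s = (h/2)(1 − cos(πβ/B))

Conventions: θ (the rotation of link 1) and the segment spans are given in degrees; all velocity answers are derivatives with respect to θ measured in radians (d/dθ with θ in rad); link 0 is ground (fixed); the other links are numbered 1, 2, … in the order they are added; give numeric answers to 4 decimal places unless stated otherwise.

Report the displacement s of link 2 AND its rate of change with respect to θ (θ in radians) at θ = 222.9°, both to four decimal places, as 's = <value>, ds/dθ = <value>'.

segment 1 (0° to 26°, uniform, h = 30) is passed completely: s = 0.0000 + (30) = 30.0000
segment 2 (26° to 74°, uniform, h = -26) is passed completely: s = 30.0000 + (-26) = 4.0000
segment 3 (74° to 194.5°, dwell): s unchanged at 4.0000
θ = 222.9° falls in segment 4 (194.5° to 253°, simple-harmonic, h = 10): β = 222.9 − 194.5 = 28.4°, B = 58.5°; Δs = 10/2·(1 − cos(π·0.4855)) = 4.7718; s = 4.0000 + 4.7718 = 8.7718
velocity in seg [194.5°–253°] (simple-harmonic), θ in radians: β = 28.4° = 0.4957 rad, B = 58.5° = 1.0210 rad; ds/dθ = (πh/(2B)) sin(πβ/B) = (π·10/(2·1.0210)) sin(π·0.4855) = 15.368590 mm/rad

s = 8.7718, ds/dθ = 15.3686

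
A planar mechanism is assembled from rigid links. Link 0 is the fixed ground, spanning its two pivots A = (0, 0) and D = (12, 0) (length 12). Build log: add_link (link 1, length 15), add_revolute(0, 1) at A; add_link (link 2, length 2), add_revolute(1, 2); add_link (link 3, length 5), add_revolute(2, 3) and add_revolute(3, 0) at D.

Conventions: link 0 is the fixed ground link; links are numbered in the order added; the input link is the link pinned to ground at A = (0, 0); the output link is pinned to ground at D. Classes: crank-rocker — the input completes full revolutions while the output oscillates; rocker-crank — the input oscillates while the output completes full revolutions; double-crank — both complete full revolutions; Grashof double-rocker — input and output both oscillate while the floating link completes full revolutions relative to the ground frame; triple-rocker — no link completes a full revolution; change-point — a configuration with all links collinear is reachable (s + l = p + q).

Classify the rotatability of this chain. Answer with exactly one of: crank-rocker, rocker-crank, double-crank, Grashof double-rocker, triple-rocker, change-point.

lengths: ground=12, input=15, coupler=2, output=5
sorted: s=2 (shortest), l=15 (longest), p+q=17
s + l = 17 vs p + q = 17
s + l = p + q → change-point (collinear configuration reachable)

change-point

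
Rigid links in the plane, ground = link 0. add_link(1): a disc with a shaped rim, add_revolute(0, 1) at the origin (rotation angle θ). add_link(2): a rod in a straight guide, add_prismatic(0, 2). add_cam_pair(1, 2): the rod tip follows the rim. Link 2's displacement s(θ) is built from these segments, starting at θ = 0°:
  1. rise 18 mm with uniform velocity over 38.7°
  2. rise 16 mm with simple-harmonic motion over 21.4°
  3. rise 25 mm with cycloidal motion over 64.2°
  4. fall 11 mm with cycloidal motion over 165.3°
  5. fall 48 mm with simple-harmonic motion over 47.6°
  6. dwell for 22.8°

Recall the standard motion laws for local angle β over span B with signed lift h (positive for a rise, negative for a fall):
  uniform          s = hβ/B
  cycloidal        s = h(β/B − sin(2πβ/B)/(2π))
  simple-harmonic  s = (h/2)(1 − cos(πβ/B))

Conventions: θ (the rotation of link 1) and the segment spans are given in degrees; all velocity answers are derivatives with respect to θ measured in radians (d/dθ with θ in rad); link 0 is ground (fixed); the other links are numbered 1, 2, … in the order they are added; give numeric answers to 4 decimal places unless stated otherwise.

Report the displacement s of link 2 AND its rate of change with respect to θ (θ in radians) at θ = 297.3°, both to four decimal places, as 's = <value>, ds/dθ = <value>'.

segment 1 (0° to 38.7°, uniform, h = 18) is passed completely: s = 0.0000 + (18) = 18.0000
segment 2 (38.7° to 60.1°, simple-harmonic, h = 16) is passed completely: s = 18.0000 + (16) = 34.0000
segment 3 (60.1° to 124.3°, cycloidal, h = 25) is passed completely: s = 34.0000 + (25) = 59.0000
segment 4 (124.3° to 289.6°, cycloidal, h = -11) is passed completely: s = 59.0000 + (-11) = 48.0000
θ = 297.3° falls in segment 5 (289.6° to 337.2°, simple-harmonic, h = -48): β = 297.3 − 289.6 = 7.7°, B = 47.6°; Δs = -48/2·(1 − cos(π·0.1618)) = -3.0331; s = 48.0000 − 3.0331 = 44.9669
velocity in seg [289.6°–337.2°] (simple-harmonic), θ in radians: β = 7.7° = 0.1344 rad, B = 47.6° = 0.8308 rad; ds/dθ = (πh/(2B)) sin(πβ/B) = (π·(-48)/(2·0.8308)) sin(π·0.1618) = -44.162423 mm/rad

s = 44.9669, ds/dθ = -44.1624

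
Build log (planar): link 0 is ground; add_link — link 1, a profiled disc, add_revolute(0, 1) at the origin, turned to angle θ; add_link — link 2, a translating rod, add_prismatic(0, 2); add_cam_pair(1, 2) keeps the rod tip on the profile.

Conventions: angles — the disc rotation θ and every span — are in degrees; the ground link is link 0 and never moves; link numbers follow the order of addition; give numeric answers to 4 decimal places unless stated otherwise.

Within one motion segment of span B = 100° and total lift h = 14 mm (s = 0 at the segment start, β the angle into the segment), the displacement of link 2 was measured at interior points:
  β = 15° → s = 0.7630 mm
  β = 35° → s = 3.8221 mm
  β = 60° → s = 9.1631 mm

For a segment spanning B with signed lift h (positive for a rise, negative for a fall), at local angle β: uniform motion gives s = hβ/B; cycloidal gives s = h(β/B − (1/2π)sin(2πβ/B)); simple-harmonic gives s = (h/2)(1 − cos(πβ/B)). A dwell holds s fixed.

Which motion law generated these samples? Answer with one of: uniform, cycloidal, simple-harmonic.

candidates at β/B = r: uniform s = h·r (linear in β); cycloidal s = h·(r − sin(2πr)/(2π)); simple-harmonic s = (h/2)(1 − cos(πr))
β=15°: printed 0.7630 | uniform 2.1000, cycloidal 0.2974, simple-harmonic 0.7630
β=35°: printed 3.8221 | uniform 4.9000, cycloidal 3.0974, simple-harmonic 3.8221
β=60°: printed 9.1631 | uniform 8.4000, cycloidal 9.7097, simple-harmonic 9.1631
only one law matches every sample → simple-harmonic

simple-harmonic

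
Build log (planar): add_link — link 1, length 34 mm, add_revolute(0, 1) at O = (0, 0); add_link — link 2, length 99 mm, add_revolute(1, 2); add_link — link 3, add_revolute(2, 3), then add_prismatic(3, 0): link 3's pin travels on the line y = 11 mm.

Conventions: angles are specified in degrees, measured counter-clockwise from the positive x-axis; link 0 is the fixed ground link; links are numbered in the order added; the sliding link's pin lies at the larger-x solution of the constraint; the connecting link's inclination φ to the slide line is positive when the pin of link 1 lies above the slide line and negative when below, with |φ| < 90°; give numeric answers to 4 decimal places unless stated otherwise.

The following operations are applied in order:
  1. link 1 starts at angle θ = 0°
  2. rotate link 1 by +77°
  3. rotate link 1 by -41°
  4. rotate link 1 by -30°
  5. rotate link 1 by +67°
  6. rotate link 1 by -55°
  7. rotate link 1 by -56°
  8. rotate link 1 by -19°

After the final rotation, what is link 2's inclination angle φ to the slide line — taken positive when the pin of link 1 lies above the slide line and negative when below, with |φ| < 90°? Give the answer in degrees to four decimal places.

geometry: r = 34 mm, L = 99 mm, e = 11 mm; θ starts at 0°
rotate link 1 by +77°: θ ← 0° +77° = 77°
rotate link 1 by -41°: θ ← 77° -41° = 36°
rotate link 1 by -30°: θ ← 36° -30° = 6°
rotate link 1 by +67°: θ ← 6° +67° = 73°
rotate link 1 by -55°: θ ← 73° -55° = 18°
rotate link 1 by -56°: θ ← 18° -56° = -38°
rotate link 1 by -19°: θ ← -38° -19° = -57°
h = r sin θ − e = -28.514799 − 11 = -39.514799
sin φ = h / L = -39.514799 / 99 = -0.39913939
φ = arcsin(-0.39913939) = -23.524388°

-23.5244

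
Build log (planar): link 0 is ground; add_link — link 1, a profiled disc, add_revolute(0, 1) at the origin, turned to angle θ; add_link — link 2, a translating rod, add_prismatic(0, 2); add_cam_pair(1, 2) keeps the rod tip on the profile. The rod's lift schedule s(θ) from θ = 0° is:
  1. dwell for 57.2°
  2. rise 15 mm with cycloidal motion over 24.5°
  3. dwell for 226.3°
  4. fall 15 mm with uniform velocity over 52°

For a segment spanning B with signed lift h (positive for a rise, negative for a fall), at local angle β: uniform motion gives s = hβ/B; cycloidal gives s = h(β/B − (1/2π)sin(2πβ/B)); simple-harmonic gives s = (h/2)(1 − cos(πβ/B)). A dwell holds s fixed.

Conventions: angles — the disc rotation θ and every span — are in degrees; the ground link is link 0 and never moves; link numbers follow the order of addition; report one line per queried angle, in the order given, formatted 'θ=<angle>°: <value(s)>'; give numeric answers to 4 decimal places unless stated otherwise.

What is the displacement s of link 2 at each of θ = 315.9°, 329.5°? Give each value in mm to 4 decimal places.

seg 1 [0°–57.2°] dwell: s stays 0.0000
seg 2 [57.2°–81.7°] cycloidal, h=15: full span → s += 15 → s = 15.0000
seg 3 [81.7°–308°] dwell: s stays 15.0000
seg 4 [308°–360°] uniform, h=-15: θ=315.9° here. β=7.9, B=52. -15·7.9/52 = -2.2788 → s = 12.7212
seg 4 [308°–360°] uniform, h=-15: θ=329.5° here. β=21.5, B=52. -15·21.5/52 = -6.2019 → s = 8.7981

θ=315.9°: 12.7212
θ=329.5°: 8.7981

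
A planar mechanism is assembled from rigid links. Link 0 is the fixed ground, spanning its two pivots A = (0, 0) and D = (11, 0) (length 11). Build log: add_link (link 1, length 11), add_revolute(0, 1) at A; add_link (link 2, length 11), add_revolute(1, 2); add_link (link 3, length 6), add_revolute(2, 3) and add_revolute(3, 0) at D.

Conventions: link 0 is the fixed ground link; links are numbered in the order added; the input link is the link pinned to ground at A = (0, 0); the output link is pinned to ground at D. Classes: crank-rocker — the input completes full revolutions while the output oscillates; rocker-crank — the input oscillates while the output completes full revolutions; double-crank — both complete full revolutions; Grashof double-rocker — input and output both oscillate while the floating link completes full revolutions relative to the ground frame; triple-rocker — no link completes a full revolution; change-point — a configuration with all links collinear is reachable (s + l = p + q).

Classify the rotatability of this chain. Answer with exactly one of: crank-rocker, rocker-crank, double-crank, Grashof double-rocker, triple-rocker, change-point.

lengths: ground=11, input=11, coupler=11, output=6
sorted: s=6 (shortest), l=11 (longest), p+q=22
s + l = 17 vs p + q = 22
s + l < p + q (Grashof) with shortest = output link → rocker-crank

rocker-crank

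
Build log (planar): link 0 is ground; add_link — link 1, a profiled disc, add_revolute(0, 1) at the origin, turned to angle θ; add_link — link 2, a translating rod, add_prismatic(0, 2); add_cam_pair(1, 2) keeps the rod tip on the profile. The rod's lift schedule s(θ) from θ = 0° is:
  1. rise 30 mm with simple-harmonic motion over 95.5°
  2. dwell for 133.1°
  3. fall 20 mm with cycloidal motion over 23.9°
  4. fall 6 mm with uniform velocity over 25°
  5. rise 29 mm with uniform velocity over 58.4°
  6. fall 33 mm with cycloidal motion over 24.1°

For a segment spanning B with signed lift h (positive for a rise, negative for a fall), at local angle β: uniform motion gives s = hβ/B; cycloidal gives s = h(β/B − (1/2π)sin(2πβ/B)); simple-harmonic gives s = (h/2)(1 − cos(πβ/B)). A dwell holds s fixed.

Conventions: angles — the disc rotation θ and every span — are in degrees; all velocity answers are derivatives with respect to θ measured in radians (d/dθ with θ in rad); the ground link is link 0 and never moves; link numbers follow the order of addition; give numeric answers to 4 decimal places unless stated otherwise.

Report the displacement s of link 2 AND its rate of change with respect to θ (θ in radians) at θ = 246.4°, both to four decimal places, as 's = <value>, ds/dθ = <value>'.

seg 1 [0°–95.5°] simple-harmonic, h=30: full span → s += 30 → s = 30.0000
seg 2 [95.5°–228.6°] dwell: s stays 30.0000
seg 3 [228.6°–252.5°] cycloidal, h=-20: θ=246.4° here. β=17.8, B=23.9. -20·(0.7448 − sin(2π·0.7448)/(2π)) = -18.0768 → s = 11.9232
velocity in seg [228.6°–252.5°] (cycloidal), θ in radians: β = 17.8° = 0.3107 rad, B = 23.9° = 0.4171 rad; ds/dθ = (h/B)(1 − cos(2πβ/B)) = ((-20)/0.4171)(1 − cos(2π·0.7448)) = -49.521578 mm/rad

s = 11.9232, ds/dθ = -49.5216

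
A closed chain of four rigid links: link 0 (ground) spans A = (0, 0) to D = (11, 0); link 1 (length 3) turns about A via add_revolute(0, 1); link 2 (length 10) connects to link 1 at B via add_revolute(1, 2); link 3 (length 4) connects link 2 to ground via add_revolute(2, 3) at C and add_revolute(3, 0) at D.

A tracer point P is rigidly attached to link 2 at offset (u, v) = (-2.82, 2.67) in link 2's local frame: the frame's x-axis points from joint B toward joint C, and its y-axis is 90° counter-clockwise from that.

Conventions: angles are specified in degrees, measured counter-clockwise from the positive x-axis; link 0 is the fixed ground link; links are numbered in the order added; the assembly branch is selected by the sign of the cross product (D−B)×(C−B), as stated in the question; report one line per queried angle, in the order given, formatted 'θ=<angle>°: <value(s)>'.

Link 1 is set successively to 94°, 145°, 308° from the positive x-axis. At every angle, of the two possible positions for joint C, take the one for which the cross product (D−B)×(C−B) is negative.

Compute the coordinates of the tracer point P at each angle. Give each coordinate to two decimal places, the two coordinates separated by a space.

A=(0,0), D=(11.00,0)
θ=94°: B = A + 3.00·(cos94°, sin94°) = (-0.2093, 2.9927)
θ=94°: |BD| = 11.6019
θ=94°: circle(B,10.00) ∩ circle(D,4.00): a=9.4210, h=3.3532
θ=94°:   candidates: C₊=(9.7579,3.8023) cross=38.903; C₋=(8.0280,-2.6772) cross=-38.903
θ=94°:   branch - wants cross < 0 → take C=(8.0280,-2.6772) (cross=-38.903)
θ=94°: ex = (C−B)/|BC| = (0.8237,-0.5670); ey = (0.5670,0.8237)
θ=94°: P = B + -2.82·ex + 2.67·ey = (-1.0183,6.7909)
θ=145°: B = A + 3.00·(cos145°, sin145°) = (-2.4575, 1.7207)
θ=145°: |BD| = 13.5670
θ=145°: circle(B,10.00) ∩ circle(D,4.00): a=9.8793, h=1.5493
θ=145°:   candidates: C₊=(7.5385,2.0045) cross=21.020; C₋=(7.1455,-1.0691) cross=-21.020
θ=145°:   branch - wants cross < 0 → take C=(7.1455,-1.0691) (cross=-21.020)
θ=145°: ex = (C−B)/|BC| = (0.9603,-0.2790); ey = (0.2790,0.9603)
θ=145°: P = B + -2.82·ex + 2.67·ey = (-4.4206,5.0714)
θ=308°: B = A + 3.00·(cos308°, sin308°) = (1.8470, -2.3640)
θ=308°: |BD| = 9.4534
θ=308°: circle(B,10.00) ∩ circle(D,4.00): a=9.1695, h=3.9899
θ=308°:   candidates: C₊=(9.7274,3.7922) cross=37.718; C₋=(11.7230,-3.9341) cross=-37.718
θ=308°:   branch - wants cross < 0 → take C=(11.7230,-3.9341) (cross=-37.718)
θ=308°: ex = (C−B)/|BC| = (0.9876,-0.1570); ey = (0.1570,0.9876)
θ=308°: P = B + -2.82·ex + 2.67·ey = (-0.5188,0.7156)

θ=94°: -1.02 6.79
θ=145°: -4.42 5.07
θ=308°: -0.52 0.72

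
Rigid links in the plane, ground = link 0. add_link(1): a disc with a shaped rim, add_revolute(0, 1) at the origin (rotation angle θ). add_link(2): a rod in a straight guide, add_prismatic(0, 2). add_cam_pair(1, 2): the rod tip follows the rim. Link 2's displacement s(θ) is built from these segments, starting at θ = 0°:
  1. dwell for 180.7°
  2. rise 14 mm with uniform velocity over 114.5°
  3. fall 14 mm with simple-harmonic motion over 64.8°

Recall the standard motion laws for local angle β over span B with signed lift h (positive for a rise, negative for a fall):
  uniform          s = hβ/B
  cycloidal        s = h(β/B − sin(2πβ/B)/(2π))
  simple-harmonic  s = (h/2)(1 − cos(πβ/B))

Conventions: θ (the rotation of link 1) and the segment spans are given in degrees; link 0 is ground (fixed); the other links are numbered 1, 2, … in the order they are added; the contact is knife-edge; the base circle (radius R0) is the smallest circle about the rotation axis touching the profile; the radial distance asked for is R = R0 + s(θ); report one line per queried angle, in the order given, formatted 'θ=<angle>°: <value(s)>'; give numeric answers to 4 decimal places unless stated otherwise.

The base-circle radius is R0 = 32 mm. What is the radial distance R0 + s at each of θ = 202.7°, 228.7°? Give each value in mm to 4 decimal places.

segment 1 (0° to 180.7°, dwell): s unchanged at 0.0000
θ = 202.7° falls in segment 2 (180.7° to 295.2°, uniform, h = 14): β = 202.7 − 180.7 = 22°, B = 114.5°; Δs = 14·22/114.5 = 2.6900; s = 0.0000 + 2.6900 = 2.6900
θ = 228.7° falls in segment 2 (180.7° to 295.2°, uniform, h = 14): β = 228.7 − 180.7 = 48°, B = 114.5°; Δs = 14·48/114.5 = 5.8690; s = 0.0000 + 5.8690 = 5.8690
θ=202.7°: R = R0 + s = 32 + 2.6900 = 34.6900
θ=228.7°: R = R0 + s = 32 + 5.8690 = 37.8690

θ=202.7°: 34.6900
θ=228.7°: 37.8690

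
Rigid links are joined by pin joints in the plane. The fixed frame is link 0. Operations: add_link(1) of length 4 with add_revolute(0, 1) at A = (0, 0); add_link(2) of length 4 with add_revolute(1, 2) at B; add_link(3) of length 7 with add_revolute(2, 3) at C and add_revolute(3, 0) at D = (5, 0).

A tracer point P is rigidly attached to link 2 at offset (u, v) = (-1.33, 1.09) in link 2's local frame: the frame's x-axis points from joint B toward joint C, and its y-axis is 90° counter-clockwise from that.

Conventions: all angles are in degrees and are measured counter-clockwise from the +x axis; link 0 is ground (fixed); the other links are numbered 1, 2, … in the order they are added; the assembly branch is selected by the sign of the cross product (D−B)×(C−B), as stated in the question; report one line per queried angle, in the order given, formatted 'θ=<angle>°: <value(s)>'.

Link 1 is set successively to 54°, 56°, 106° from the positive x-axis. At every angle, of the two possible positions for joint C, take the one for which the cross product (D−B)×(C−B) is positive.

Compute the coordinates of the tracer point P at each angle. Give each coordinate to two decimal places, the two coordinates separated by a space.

A=(0,0), D=(5.00,0)
θ=54°: B = A + 4.00·(cos54°, sin54°) = (2.3511, 3.2361)
θ=54°: |BD| = 4.1819
θ=54°: circle(B,4.00) ∩ circle(D,7.00): a=-1.8546, h=3.5441
θ=54°:   candidates: C₊=(3.9189,6.9160) cross=14.821; C₋=(-1.5660,2.4263) cross=-14.821
θ=54°:   branch + wants cross > 0 → take C=(3.9189,6.9160) (cross=14.821)
θ=54°: ex = (C−B)/|BC| = (0.3919,0.9200); ey = (-0.9200,0.3919)
θ=54°: P = B + -1.33·ex + 1.09·ey = (0.8271,2.4397)
θ=56°: B = A + 4.00·(cos56°, sin56°) = (2.2368, 3.3162)
θ=56°: |BD| = 4.3165
θ=56°: circle(B,4.00) ∩ circle(D,7.00): a=-1.6643, h=3.6373
θ=56°:   candidates: C₊=(3.9658,6.9232) cross=15.701; C₋=(-1.6230,2.2663) cross=-15.701
θ=56°:   branch + wants cross > 0 → take C=(3.9658,6.9232) (cross=15.701)
θ=56°: ex = (C−B)/|BC| = (0.4322,0.9018); ey = (-0.9018,0.4322)
θ=56°: P = B + -1.33·ex + 1.09·ey = (0.6790,2.5880)
θ=106°: B = A + 4.00·(cos106°, sin106°) = (-1.1025, 3.8450)
θ=106°: |BD| = 7.2129
θ=106°: circle(B,4.00) ∩ circle(D,7.00): a=1.3189, h=3.7763
θ=106°:   candidates: C₊=(2.0264,6.3370) cross=27.238; C₋=(-1.9998,-0.0530) cross=-27.238
θ=106°:   branch + wants cross > 0 → take C=(2.0264,6.3370) (cross=27.238)
θ=106°: ex = (C−B)/|BC| = (0.7822,0.6230); ey = (-0.6230,0.7822)
θ=106°: P = B + -1.33·ex + 1.09·ey = (-2.8220,3.8691)

θ=54°: 0.83 2.44
θ=56°: 0.68 2.59
θ=106°: -2.82 3.87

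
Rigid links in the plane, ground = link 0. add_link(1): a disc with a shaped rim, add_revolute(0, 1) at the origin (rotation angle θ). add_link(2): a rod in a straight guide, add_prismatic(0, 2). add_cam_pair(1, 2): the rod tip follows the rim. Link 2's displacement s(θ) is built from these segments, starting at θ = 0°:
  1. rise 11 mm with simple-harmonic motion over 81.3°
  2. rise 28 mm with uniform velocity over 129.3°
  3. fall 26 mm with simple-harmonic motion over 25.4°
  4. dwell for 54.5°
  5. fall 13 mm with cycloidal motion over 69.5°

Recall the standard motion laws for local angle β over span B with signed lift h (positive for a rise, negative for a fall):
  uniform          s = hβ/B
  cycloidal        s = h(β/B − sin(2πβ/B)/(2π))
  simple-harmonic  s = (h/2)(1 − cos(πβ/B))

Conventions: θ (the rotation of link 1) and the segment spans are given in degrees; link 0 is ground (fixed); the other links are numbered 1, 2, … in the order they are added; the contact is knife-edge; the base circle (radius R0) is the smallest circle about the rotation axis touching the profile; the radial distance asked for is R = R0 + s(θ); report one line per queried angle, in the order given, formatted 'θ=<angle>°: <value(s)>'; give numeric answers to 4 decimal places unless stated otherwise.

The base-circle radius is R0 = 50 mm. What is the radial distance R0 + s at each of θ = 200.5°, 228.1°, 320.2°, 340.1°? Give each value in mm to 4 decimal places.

segment 1 (0° to 81.3°, simple-harmonic, h = 11) is passed completely: s = 0.0000 + (11) = 11.0000
θ = 200.5° falls in segment 2 (81.3° to 210.6°, uniform, h = 28): β = 200.5 − 81.3 = 119.2°, B = 129.3°; Δs = 28·119.2/129.3 = 25.8128; s = 11.0000 + 25.8128 = 36.8128
segment 2 (81.3° to 210.6°, uniform, h = 28) is passed completely: s = 11.0000 + (28) = 39.0000
θ = 228.1° falls in segment 3 (210.6° to 236°, simple-harmonic, h = -26): β = 228.1 − 210.6 = 17.5°, B = 25.4°; Δs = -26/2·(1 − cos(π·0.6890)) = -20.2725; s = 39.0000 − 20.2725 = 18.7275
segment 3 (210.6° to 236°, simple-harmonic, h = -26) is passed completely: s = 39.0000 + (-26) = 13.0000
segment 4 (236° to 290.5°, dwell): s unchanged at 13.0000
θ = 320.2° falls in segment 5 (290.5° to 360°, cycloidal, h = -13): β = 320.2 − 290.5 = 29.7°, B = 69.5°; Δs = -13·(0.4273 − sin(2π·0.4273)/(2π)) = -4.6433; s = 13.0000 − 4.6433 = 8.3567
θ = 340.1° falls in segment 5 (290.5° to 360°, cycloidal, h = -13): β = 340.1 − 290.5 = 49.6°, B = 69.5°; Δs = -13·(0.7137 − sin(2π·0.7137)/(2π)) = -11.2930; s = 13.0000 − 11.2930 = 1.7070
θ=200.5°: R = R0 + s = 50 + 36.8128 = 86.8128
θ=228.1°: R = R0 + s = 50 + 18.7275 = 68.7275
θ=320.2°: R = R0 + s = 50 + 8.3567 = 58.3567
θ=340.1°: R = R0 + s = 50 + 1.7070 = 51.7070

θ=200.5°: 86.8128
θ=228.1°: 68.7275
θ=320.2°: 58.3567
θ=340.1°: 51.7070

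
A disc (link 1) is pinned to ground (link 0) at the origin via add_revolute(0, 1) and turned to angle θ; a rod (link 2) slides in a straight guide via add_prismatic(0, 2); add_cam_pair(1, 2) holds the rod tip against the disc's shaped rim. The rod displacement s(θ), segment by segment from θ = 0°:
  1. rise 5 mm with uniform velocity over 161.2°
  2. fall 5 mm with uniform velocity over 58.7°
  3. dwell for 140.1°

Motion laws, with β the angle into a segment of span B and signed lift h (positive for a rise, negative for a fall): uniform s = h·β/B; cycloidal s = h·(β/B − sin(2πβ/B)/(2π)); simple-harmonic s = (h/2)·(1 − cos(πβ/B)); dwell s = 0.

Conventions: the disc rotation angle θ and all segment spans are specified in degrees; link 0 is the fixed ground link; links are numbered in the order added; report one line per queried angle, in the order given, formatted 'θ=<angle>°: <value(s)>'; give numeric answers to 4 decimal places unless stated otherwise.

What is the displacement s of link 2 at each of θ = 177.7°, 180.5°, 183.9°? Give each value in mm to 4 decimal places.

segment 1 (0° to 161.2°, uniform, h = 5) is passed completely: s = 0.0000 + (5) = 5.0000
θ = 177.7° falls in segment 2 (161.2° to 219.9°, uniform, h = -5): β = 177.7 − 161.2 = 16.5°, B = 58.7°; Δs = -5·16.5/58.7 = -1.4055; s = 5.0000 − 1.4055 = 3.5945
θ = 180.5° falls in segment 2 (161.2° to 219.9°, uniform, h = -5): β = 180.5 − 161.2 = 19.3°, B = 58.7°; Δs = -5·19.3/58.7 = -1.6440; s = 5.0000 − 1.6440 = 3.3560
θ = 183.9° falls in segment 2 (161.2° to 219.9°, uniform, h = -5): β = 183.9 − 161.2 = 22.7°, B = 58.7°; Δs = -5·22.7/58.7 = -1.9336; s = 5.0000 − 1.9336 = 3.0664

θ=177.7°: 3.5945
θ=180.5°: 3.3560
θ=183.9°: 3.0664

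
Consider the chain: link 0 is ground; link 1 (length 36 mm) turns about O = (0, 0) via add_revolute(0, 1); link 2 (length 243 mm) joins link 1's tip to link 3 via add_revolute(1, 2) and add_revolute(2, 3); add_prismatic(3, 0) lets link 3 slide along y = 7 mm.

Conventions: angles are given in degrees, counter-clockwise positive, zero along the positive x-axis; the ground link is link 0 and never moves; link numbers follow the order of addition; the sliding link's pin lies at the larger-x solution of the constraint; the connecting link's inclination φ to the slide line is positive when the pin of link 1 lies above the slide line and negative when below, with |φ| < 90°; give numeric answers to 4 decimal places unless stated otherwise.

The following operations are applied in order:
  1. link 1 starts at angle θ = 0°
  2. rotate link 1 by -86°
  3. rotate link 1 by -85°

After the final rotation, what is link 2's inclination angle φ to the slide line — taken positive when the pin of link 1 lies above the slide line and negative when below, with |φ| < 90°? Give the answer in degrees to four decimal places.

geometry: r = 36 mm, L = 243 mm, e = 7 mm; θ starts at 0°
rotate link 1 by -86°: θ ← 0° -86° = -86°
rotate link 1 by -85°: θ ← -86° -85° = -171°
h = r sin θ − e = -5.631641 − 7 = -12.631641
sin φ = h / L = -12.631641 / 243 = -0.05198206
φ = arcsin(-0.05198206) = -2.979696°

-2.9797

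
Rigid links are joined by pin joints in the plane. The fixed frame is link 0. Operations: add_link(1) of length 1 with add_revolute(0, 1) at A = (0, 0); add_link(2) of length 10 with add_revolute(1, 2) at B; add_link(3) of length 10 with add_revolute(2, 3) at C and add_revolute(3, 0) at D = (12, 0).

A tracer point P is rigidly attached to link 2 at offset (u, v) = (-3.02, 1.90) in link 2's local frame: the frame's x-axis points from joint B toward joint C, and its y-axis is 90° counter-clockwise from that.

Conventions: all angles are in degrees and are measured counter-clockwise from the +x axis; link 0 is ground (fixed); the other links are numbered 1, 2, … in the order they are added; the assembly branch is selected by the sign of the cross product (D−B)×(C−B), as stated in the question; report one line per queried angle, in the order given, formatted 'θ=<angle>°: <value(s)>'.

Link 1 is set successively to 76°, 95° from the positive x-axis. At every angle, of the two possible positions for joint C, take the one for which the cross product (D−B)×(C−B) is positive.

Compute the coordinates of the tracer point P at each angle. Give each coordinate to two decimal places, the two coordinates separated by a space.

A=(0,0), D=(12.00,0)
θ=76°: B = A + 1.00·(cos76°, sin76°) = (0.2419, 0.9703)
θ=76°: |BD| = 11.7980
θ=76°: circle(B,10.00) ∩ circle(D,10.00): a=5.8990, h=8.0747
θ=76°:   candidates: C₊=(6.7850,8.5325) cross=95.266; C₋=(5.4569,-7.5622) cross=-95.266
θ=76°:   branch + wants cross > 0 → take C=(6.7850,8.5325) (cross=95.266)
θ=76°: ex = (C−B)/|BC| = (0.6543,0.7562); ey = (-0.7562,0.6543)
θ=76°: P = B + -3.02·ex + 1.90·ey = (-3.1709,-0.0703)
θ=95°: B = A + 1.00·(cos95°, sin95°) = (-0.0872, 0.9962)
θ=95°: |BD| = 12.1281
θ=95°: circle(B,10.00) ∩ circle(D,10.00): a=6.0641, h=7.9515
θ=95°:   candidates: C₊=(6.6096,8.4228) cross=96.437; C₋=(5.3033,-7.4266) cross=-96.437
θ=95°:   branch + wants cross > 0 → take C=(6.6096,8.4228) (cross=96.437)
θ=95°: ex = (C−B)/|BC| = (0.6697,0.7427); ey = (-0.7427,0.6697)
θ=95°: P = B + -3.02·ex + 1.90·ey = (-3.5206,0.0257)

θ=76°: -3.17 -0.07
θ=95°: -3.52 0.03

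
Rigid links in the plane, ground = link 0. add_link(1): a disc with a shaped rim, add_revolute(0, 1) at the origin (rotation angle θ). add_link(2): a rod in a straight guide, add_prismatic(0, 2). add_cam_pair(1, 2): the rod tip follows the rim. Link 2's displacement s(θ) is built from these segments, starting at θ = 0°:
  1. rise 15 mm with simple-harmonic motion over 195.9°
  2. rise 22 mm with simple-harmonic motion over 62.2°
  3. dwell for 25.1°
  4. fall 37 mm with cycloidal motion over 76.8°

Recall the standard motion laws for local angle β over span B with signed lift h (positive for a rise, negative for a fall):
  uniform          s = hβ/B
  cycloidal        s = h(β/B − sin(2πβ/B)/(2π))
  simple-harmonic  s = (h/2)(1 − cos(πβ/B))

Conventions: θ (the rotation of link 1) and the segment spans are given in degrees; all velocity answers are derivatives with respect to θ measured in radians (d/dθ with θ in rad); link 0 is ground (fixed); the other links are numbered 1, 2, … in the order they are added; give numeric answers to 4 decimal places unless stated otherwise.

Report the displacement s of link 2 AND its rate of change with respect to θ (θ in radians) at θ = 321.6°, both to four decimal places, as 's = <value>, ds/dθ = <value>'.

segment 1 (0° to 195.9°, simple-harmonic, h = 15) is passed completely: s = 0.0000 + (15) = 15.0000
segment 2 (195.9° to 258.1°, simple-harmonic, h = 22) is passed completely: s = 15.0000 + (22) = 37.0000
segment 3 (258.1° to 283.2°, dwell): s unchanged at 37.0000
θ = 321.6° falls in segment 4 (283.2° to 360°, cycloidal, h = -37): β = 321.6 − 283.2 = 38.4°, B = 76.8°; Δs = -37·(0.5000 − sin(2π·0.5000)/(2π)) = -18.5000; s = 37.0000 − 18.5000 = 18.5000
velocity in seg [283.2°–360°] (cycloidal), θ in radians: β = 38.4° = 0.6702 rad, B = 76.8° = 1.3404 rad; ds/dθ = (h/B)(1 − cos(2πβ/B)) = ((-37)/1.3404)(1 − cos(2π·0.5000)) = -55.206871 mm/rad

s = 18.5000, ds/dθ = -55.2069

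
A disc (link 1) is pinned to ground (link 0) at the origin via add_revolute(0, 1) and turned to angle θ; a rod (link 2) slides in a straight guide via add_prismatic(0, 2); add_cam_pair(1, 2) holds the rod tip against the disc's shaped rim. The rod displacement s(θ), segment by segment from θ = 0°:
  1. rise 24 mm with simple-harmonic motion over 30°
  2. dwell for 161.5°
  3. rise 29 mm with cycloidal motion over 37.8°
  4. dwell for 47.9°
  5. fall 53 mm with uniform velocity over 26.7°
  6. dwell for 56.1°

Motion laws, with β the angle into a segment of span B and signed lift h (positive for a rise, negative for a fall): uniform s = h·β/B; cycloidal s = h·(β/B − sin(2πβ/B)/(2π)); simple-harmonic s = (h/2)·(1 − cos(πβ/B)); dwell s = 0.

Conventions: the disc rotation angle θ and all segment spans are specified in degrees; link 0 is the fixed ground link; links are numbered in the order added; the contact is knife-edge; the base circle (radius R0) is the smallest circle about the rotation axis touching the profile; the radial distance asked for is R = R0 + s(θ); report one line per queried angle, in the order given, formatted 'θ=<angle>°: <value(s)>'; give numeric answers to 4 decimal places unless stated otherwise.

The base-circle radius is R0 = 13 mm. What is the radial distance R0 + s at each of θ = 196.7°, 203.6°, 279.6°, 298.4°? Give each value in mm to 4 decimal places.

segment 1 (0° to 30°, simple-harmonic, h = 24) is passed completely: s = 0.0000 + (24) = 24.0000
segment 2 (30° to 191.5°, dwell): s unchanged at 24.0000
θ = 196.7° falls in segment 3 (191.5° to 229.3°, cycloidal, h = 29): β = 196.7 − 191.5 = 5.2°, B = 37.8°; Δs = 29·(0.1376 − sin(2π·0.1376)/(2π)) = 0.4785; s = 24.0000 + 0.4785 = 24.4785
θ = 203.6° falls in segment 3 (191.5° to 229.3°, cycloidal, h = 29): β = 203.6 − 191.5 = 12.1°, B = 37.8°; Δs = 29·(0.3201 − sin(2π·0.3201)/(2π)) = 5.1082; s = 24.0000 + 5.1082 = 29.1082
segment 3 (191.5° to 229.3°, cycloidal, h = 29) is passed completely: s = 24.0000 + (29) = 53.0000
segment 4 (229.3° to 277.2°, dwell): s unchanged at 53.0000
θ = 279.6° falls in segment 5 (277.2° to 303.9°, uniform, h = -53): β = 279.6 − 277.2 = 2.4°, B = 26.7°; Δs = -53·2.4/26.7 = -4.7640; s = 53.0000 − 4.7640 = 48.2360
θ = 298.4° falls in segment 5 (277.2° to 303.9°, uniform, h = -53): β = 298.4 − 277.2 = 21.2°, B = 26.7°; Δs = -53·21.2/26.7 = -42.0824; s = 53.0000 − 42.0824 = 10.9176
θ=196.7°: R = R0 + s = 13 + 24.4785 = 37.4785
θ=203.6°: R = R0 + s = 13 + 29.1082 = 42.1082
θ=279.6°: R = R0 + s = 13 + 48.2360 = 61.2360
θ=298.4°: R = R0 + s = 13 + 10.9176 = 23.9176

θ=196.7°: 37.4785
θ=203.6°: 42.1082
θ=279.6°: 61.2360
θ=298.4°: 23.9176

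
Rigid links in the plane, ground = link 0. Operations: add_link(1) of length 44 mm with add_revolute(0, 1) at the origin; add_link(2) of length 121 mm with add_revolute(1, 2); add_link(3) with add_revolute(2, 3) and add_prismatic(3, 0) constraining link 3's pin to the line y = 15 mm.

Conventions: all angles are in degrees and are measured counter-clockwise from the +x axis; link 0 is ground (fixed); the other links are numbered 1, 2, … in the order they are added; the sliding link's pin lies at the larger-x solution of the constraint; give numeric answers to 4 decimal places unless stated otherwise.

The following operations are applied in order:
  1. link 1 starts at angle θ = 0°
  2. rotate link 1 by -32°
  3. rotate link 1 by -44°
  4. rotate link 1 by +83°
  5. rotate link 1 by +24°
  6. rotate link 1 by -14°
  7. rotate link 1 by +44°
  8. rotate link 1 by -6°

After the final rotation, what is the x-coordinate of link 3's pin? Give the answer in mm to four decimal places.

geometry: r = 44 mm, L = 121 mm, e = 15 mm; θ starts at 0°
rotate link 1 by -32°: θ ← 0° -32° = -32°
rotate link 1 by -44°: θ ← -32° -44° = -76°
rotate link 1 by +83°: θ ← -76° +83° = 7°
rotate link 1 by +24°: θ ← 7° +24° = 31°
rotate link 1 by -14°: θ ← 31° -14° = 17°
rotate link 1 by +44°: θ ← 17° +44° = 61°
rotate link 1 by -6°: θ ← 61° -6° = 55°
crank pin P = (r cos θ, r sin θ) = (25.237363, 36.042690)
h = r sin θ − e = 36.042690 − 15 = 21.042690
x = r cos θ + √(L² − h²) = 25.237363 + 119.156222 = 144.393585

144.3936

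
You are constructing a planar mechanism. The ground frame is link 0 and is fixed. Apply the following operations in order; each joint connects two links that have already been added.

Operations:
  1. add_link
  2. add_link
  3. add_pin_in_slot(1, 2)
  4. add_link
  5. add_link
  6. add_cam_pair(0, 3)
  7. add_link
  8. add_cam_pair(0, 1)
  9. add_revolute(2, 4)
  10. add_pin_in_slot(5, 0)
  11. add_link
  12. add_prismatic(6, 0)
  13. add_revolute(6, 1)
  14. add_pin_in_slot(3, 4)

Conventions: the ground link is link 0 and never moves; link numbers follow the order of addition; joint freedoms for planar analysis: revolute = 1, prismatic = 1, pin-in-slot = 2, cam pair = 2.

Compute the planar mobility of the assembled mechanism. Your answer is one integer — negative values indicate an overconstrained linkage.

(L,J1,J2)=(1,0,0); link0 fixed
link1: (2,0,0)
link2: (3,0,0)
PS 1-2 [J2]: (3,0,1)
link3: (4,0,1)
link4: (5,0,1)
C 0-3 [J2]: (5,0,2)
link5: (6,0,2)
C 0-1 [J2]: (6,0,3)
R 2-4 [J1]: (6,1,3)
PS 5-0 [J2]: (6,1,4)
link6: (7,1,4)
P 6-0 [J1]: (7,2,4)
R 6-1 [J1]: (7,3,4)
PS 3-4 [J2]: (7,3,5)
Grübler: 3·6 − 2·3 − 5 = 7

M = 7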